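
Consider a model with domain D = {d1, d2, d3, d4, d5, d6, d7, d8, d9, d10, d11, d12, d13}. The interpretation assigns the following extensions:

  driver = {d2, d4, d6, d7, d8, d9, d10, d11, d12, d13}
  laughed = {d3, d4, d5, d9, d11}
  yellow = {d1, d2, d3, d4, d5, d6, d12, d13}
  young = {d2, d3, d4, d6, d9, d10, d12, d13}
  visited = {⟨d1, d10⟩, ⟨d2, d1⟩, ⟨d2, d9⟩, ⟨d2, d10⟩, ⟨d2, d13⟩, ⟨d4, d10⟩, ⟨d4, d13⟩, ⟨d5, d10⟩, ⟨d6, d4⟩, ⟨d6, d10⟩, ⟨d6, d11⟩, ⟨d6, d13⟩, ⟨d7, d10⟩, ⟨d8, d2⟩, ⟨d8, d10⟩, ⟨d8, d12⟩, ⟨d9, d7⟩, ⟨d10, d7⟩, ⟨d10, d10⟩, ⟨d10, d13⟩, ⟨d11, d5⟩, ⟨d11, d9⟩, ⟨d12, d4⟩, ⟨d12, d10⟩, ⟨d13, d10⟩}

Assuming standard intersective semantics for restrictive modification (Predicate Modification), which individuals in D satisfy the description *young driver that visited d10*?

{d2, d4, d6, d10, d12, d13}

⟦that visited d10⟧ = {x : ⟨x, d10⟩ ∈ ⟦visited⟧} = {d1, d2, d4, d5, d6, d7, d8, d10, d12, d13}
⟦driver⟧ = {d2, d4, d6, d7, d8, d9, d10, d11, d12, d13}
… ∩ ⟦that visited d10⟧ = {d2, d4, d6, d7, d8, d9, d10, d11, d12, d13} ∩ {d1, d2, d4, d5, d6, d7, d8, d10, d12, d13} = {d2, d4, d6, d7, d8, d10, d12, d13}
… ∩ ⟦young⟧ = {d2, d4, d6, d7, d8, d10, d12, d13} ∩ {d2, d3, d4, d6, d9, d10, d12, d13} = {d2, d4, d6, d10, d12, d13}
So ⟦young driver that visited d10⟧ = {d2, d4, d6, d10, d12, d13}.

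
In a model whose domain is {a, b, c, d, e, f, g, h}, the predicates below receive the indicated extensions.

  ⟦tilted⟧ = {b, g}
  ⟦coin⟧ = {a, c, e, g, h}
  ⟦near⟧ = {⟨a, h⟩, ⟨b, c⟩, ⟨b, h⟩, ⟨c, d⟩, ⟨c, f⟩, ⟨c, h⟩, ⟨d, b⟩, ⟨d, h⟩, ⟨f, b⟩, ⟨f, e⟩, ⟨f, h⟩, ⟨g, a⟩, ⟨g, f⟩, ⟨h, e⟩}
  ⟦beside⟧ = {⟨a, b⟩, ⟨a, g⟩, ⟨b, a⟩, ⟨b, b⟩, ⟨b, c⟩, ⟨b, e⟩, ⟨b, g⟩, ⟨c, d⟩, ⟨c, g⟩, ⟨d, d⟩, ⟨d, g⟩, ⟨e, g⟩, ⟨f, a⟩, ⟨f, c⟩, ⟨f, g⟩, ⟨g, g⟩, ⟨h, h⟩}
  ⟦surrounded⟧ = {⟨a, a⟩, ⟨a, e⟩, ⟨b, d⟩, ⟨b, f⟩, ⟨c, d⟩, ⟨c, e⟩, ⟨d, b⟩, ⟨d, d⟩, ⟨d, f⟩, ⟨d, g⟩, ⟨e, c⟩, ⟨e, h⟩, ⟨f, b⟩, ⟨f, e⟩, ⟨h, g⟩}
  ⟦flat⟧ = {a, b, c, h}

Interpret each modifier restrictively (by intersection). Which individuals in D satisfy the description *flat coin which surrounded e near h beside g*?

⟦which surrounded e⟧ = {x : ⟨x, e⟩ ∈ ⟦surrounded⟧} = {a, c, f}
⟦near h⟧ = {x : ⟨x, h⟩ ∈ ⟦near⟧} = {a, b, c, d, f}
⟦beside g⟧ = {x : ⟨x, g⟩ ∈ ⟦beside⟧} = {a, b, c, d, e, f, g}
⟦coin⟧ = {a, c, e, g, h}
… ∩ ⟦which surrounded e⟧ = {a, c, e, g, h} ∩ {a, c, f} = {a, c}
… ∩ ⟦near h⟧ = {a, c} ∩ {a, b, c, d, f} = {a, c}
… ∩ ⟦beside g⟧ = {a, c} ∩ {a, b, c, d, e, f, g} = {a, c}
… ∩ ⟦flat⟧ = {a, c} ∩ {a, b, c, h} = {a, c}
So ⟦flat coin which surrounded e near h beside g⟧ = {a, c}.

{a, c}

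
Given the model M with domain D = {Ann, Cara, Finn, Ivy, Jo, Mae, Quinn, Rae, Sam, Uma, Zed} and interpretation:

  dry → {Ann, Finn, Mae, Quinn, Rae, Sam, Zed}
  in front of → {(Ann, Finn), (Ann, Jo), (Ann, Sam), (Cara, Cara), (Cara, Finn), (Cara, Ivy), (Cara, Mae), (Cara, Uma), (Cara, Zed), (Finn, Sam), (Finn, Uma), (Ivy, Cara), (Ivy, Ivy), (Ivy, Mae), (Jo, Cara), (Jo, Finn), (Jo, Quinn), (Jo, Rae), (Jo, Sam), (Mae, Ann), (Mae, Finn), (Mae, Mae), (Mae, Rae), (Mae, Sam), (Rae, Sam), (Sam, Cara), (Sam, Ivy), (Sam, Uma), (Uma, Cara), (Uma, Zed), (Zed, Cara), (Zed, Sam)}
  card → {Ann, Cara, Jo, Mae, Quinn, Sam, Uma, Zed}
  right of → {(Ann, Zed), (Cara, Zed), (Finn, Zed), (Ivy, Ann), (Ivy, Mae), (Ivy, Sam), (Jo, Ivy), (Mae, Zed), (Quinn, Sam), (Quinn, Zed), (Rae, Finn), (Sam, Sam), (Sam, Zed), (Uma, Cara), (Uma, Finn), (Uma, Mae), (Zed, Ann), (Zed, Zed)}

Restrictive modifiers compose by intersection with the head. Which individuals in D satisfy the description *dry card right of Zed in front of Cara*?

{Sam, Zed}

⟦right of Zed⟧ = {x : ⟨x, Zed⟩ ∈ ⟦right of⟧} = {Ann, Cara, Finn, Mae, Quinn, Sam, Zed}
⟦in front of Cara⟧ = {x : ⟨x, Cara⟩ ∈ ⟦in front of⟧} = {Cara, Ivy, Jo, Sam, Uma, Zed}
⟦card⟧ = {Ann, Cara, Jo, Mae, Quinn, Sam, Uma, Zed}
… ∩ ⟦right of Zed⟧ = {Ann, Cara, Jo, Mae, Quinn, Sam, Uma, Zed} ∩ {Ann, Cara, Finn, Mae, Quinn, Sam, Zed} = {Ann, Cara, Mae, Quinn, Sam, Zed}
… ∩ ⟦in front of Cara⟧ = {Ann, Cara, Mae, Quinn, Sam, Zed} ∩ {Cara, Ivy, Jo, Sam, Uma, Zed} = {Cara, Sam, Zed}
… ∩ ⟦dry⟧ = {Cara, Sam, Zed} ∩ {Ann, Finn, Mae, Quinn, Rae, Sam, Zed} = {Sam, Zed}
So ⟦dry card right of Zed in front of Cara⟧ = {Sam, Zed}.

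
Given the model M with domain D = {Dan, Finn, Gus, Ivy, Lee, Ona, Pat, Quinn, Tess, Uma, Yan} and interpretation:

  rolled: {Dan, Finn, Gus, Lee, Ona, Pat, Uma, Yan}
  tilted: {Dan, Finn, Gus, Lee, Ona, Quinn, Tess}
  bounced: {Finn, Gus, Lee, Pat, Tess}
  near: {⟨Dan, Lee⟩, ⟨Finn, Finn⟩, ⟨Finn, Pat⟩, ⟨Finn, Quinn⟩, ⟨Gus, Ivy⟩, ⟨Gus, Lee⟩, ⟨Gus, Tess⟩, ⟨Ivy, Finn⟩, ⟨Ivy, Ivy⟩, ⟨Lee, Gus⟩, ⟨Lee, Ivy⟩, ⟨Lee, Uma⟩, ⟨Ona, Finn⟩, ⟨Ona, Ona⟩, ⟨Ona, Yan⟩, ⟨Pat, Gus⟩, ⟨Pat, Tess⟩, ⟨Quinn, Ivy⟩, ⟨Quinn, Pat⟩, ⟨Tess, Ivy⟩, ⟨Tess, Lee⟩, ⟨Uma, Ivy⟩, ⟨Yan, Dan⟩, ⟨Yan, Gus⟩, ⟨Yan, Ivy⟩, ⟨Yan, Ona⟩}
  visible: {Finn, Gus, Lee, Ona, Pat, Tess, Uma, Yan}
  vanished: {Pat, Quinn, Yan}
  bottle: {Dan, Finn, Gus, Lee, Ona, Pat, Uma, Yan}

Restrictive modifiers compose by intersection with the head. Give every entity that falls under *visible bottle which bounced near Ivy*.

{Gus, Lee}

⟦which bounced⟧ = ⟦bounced⟧ = {Finn, Gus, Lee, Pat, Tess}
⟦near Ivy⟧ = {x : ⟨x, Ivy⟩ ∈ ⟦near⟧} = {Gus, Ivy, Lee, Quinn, Tess, Uma, Yan}
⟦bottle⟧ = {Dan, Finn, Gus, Lee, Ona, Pat, Uma, Yan}
… ∩ ⟦which bounced⟧ = {Dan, Finn, Gus, Lee, Ona, Pat, Uma, Yan} ∩ {Finn, Gus, Lee, Pat, Tess} = {Finn, Gus, Lee, Pat}
… ∩ ⟦near Ivy⟧ = {Finn, Gus, Lee, Pat} ∩ {Gus, Ivy, Lee, Quinn, Tess, Uma, Yan} = {Gus, Lee}
… ∩ ⟦visible⟧ = {Gus, Lee} ∩ {Finn, Gus, Lee, Ona, Pat, Tess, Uma, Yan} = {Gus, Lee}
So ⟦visible bottle which bounced near Ivy⟧ = {Gus, Lee}.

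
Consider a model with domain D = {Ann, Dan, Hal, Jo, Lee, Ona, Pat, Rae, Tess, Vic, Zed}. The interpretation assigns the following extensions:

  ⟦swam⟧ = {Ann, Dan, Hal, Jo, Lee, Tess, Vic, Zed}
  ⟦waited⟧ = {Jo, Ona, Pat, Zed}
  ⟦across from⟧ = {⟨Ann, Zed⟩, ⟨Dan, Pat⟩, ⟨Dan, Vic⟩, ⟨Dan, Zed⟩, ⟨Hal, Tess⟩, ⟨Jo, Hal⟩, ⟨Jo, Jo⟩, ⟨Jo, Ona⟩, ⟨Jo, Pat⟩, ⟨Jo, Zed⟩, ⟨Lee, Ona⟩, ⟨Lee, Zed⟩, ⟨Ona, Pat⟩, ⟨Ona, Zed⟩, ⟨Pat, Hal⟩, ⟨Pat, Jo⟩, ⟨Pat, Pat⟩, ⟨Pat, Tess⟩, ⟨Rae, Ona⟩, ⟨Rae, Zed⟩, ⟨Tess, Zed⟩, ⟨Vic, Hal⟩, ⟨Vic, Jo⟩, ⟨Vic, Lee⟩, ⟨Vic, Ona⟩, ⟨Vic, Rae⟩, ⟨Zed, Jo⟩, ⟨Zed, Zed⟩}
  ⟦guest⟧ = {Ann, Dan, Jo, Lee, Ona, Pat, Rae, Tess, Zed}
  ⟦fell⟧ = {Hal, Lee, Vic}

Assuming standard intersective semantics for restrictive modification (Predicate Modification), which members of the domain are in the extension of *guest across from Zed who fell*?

⟦across from Zed⟧ = {x : ⟨x, Zed⟩ ∈ ⟦across from⟧} = {Ann, Dan, Jo, Lee, Ona, Rae, Tess, Zed}
⟦who fell⟧ = ⟦fell⟧ = {Hal, Lee, Vic}
⟦guest⟧ = {Ann, Dan, Jo, Lee, Ona, Pat, Rae, Tess, Zed}
… ∩ ⟦across from Zed⟧ = {Ann, Dan, Jo, Lee, Ona, Pat, Rae, Tess, Zed} ∩ {Ann, Dan, Jo, Lee, Ona, Rae, Tess, Zed} = {Ann, Dan, Jo, Lee, Ona, Rae, Tess, Zed}
… ∩ ⟦who fell⟧ = {Ann, Dan, Jo, Lee, Ona, Rae, Tess, Zed} ∩ {Hal, Lee, Vic} = {Lee}
So ⟦guest across from Zed who fell⟧ = {Lee}.

{Lee}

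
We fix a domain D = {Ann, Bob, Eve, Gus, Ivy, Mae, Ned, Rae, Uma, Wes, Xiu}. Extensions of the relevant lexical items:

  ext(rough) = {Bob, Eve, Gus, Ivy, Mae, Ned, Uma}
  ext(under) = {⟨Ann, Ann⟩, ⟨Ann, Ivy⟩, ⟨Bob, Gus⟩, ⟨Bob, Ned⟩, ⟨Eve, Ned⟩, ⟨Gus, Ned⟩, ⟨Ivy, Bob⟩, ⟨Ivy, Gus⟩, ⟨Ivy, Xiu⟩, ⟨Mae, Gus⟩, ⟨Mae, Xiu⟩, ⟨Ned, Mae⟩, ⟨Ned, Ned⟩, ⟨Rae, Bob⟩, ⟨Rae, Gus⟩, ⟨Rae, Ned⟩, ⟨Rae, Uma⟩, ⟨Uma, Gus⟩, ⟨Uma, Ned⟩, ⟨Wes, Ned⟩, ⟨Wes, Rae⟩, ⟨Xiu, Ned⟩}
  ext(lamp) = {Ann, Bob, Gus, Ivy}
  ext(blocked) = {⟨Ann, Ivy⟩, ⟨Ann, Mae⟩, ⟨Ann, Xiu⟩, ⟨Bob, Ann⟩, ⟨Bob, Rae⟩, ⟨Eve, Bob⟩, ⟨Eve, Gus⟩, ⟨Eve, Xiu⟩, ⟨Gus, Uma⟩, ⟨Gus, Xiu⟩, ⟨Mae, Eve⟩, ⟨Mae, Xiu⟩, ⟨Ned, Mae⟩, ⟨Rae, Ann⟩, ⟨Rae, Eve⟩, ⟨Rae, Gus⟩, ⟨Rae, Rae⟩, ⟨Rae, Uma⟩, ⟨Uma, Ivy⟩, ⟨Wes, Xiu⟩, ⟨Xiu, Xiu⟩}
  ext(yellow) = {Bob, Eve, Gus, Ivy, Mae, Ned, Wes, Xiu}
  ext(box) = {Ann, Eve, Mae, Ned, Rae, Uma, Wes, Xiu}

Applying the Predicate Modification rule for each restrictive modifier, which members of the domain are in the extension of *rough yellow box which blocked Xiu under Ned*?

{Eve}

⟦which blocked Xiu⟧ = {x : ⟨x, Xiu⟩ ∈ ⟦blocked⟧} = {Ann, Eve, Gus, Mae, Wes, Xiu}
⟦under Ned⟧ = {x : ⟨x, Ned⟩ ∈ ⟦under⟧} = {Bob, Eve, Gus, Ned, Rae, Uma, Wes, Xiu}
⟦box⟧ = {Ann, Eve, Mae, Ned, Rae, Uma, Wes, Xiu}
… ∩ ⟦which blocked Xiu⟧ = {Ann, Eve, Mae, Ned, Rae, Uma, Wes, Xiu} ∩ {Ann, Eve, Gus, Mae, Wes, Xiu} = {Ann, Eve, Mae, Wes, Xiu}
… ∩ ⟦under Ned⟧ = {Ann, Eve, Mae, Wes, Xiu} ∩ {Bob, Eve, Gus, Ned, Rae, Uma, Wes, Xiu} = {Eve, Wes, Xiu}
… ∩ ⟦rough⟧ = {Eve, Wes, Xiu} ∩ {Bob, Eve, Gus, Ivy, Mae, Ned, Uma} = {Eve}
… ∩ ⟦yellow⟧ = {Eve} ∩ {Bob, Eve, Gus, Ivy, Mae, Ned, Wes, Xiu} = {Eve}
So ⟦rough yellow box which blocked Xiu under Ned⟧ = {Eve}.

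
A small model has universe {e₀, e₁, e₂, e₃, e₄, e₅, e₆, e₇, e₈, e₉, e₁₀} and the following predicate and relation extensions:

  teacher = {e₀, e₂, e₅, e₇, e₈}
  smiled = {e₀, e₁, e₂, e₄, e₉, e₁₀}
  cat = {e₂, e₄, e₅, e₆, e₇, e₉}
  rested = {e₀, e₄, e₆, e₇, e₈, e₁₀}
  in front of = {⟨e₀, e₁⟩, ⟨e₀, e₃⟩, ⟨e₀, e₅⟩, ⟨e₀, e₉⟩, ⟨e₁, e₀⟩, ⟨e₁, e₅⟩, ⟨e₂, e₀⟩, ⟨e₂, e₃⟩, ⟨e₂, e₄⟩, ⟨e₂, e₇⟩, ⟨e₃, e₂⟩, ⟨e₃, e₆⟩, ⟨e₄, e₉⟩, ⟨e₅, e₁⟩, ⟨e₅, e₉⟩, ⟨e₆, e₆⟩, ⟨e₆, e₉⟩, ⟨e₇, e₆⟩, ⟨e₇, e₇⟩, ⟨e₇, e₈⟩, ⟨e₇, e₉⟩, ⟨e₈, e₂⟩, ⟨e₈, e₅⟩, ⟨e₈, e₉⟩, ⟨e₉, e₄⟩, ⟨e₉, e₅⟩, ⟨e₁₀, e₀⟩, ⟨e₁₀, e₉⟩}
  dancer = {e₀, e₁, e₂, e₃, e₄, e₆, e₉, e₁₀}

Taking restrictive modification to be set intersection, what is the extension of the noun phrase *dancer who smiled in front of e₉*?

{e₀, e₄, e₁₀}

⟦who smiled⟧ = ⟦smiled⟧ = {e₀, e₁, e₂, e₄, e₉, e₁₀}
⟦in front of e₉⟧ = {x : ⟨x, e₉⟩ ∈ ⟦in front of⟧} = {e₀, e₄, e₅, e₆, e₇, e₈, e₁₀}
⟦dancer⟧ = {e₀, e₁, e₂, e₃, e₄, e₆, e₉, e₁₀}
… ∩ ⟦who smiled⟧ = {e₀, e₁, e₂, e₃, e₄, e₆, e₉, e₁₀} ∩ {e₀, e₁, e₂, e₄, e₉, e₁₀} = {e₀, e₁, e₂, e₄, e₉, e₁₀}
… ∩ ⟦in front of e₉⟧ = {e₀, e₁, e₂, e₄, e₉, e₁₀} ∩ {e₀, e₄, e₅, e₆, e₇, e₈, e₁₀} = {e₀, e₄, e₁₀}
So ⟦dancer who smiled in front of e₉⟧ = {e₀, e₄, e₁₀}.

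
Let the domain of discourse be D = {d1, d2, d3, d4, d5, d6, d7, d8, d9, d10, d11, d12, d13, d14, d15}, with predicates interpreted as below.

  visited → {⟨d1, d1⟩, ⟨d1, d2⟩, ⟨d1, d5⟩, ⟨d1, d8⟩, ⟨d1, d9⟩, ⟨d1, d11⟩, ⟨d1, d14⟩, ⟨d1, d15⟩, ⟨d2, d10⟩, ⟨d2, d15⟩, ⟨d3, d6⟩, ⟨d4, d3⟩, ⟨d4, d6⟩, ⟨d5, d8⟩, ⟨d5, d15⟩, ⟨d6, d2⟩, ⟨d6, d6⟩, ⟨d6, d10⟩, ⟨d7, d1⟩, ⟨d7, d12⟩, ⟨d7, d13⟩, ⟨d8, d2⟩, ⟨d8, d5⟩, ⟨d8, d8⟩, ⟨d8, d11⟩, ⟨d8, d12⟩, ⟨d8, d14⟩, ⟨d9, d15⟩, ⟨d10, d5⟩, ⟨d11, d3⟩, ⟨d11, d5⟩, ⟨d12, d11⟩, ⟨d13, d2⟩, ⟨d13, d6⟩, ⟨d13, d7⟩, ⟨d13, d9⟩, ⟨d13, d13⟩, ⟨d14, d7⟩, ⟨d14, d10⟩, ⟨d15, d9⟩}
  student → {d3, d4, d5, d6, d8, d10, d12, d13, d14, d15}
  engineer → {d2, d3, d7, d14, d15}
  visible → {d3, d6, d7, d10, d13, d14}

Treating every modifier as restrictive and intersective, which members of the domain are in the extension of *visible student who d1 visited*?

{d14}

⟦who d1 visited⟧ = {x : ⟨d1, x⟩ ∈ ⟦visited⟧} = {d1, d2, d5, d8, d9, d11, d14, d15}
⟦student⟧ = {d3, d4, d5, d6, d8, d10, d12, d13, d14, d15}
… ∩ ⟦who d1 visited⟧ = {d3, d4, d5, d6, d8, d10, d12, d13, d14, d15} ∩ {d1, d2, d5, d8, d9, d11, d14, d15} = {d5, d8, d14, d15}
… ∩ ⟦visible⟧ = {d5, d8, d14, d15} ∩ {d3, d6, d7, d10, d13, d14} = {d14}
So ⟦visible student who d1 visited⟧ = {d14}.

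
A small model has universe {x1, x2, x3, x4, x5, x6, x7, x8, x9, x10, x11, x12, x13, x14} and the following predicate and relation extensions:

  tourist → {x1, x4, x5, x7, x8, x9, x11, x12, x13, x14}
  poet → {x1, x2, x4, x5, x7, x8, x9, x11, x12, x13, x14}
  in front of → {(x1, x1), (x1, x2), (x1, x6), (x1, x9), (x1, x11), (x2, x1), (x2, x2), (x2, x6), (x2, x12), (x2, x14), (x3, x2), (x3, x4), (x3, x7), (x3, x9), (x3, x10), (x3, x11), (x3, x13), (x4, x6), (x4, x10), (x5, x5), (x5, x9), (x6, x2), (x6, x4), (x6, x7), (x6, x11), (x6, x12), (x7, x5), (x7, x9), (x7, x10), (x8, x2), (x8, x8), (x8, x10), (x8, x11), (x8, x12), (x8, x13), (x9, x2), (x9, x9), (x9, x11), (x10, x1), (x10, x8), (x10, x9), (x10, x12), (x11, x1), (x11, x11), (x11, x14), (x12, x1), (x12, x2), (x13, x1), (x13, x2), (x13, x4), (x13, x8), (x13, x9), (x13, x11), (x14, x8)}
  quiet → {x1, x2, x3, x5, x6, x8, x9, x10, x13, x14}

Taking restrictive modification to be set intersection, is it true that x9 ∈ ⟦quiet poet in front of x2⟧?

yes

⟦in front of x2⟧ = {x : ⟨x, x2⟩ ∈ ⟦in front of⟧} = {x1, x2, x3, x6, x8, x9, x12, x13}
⟦poet⟧ = {x1, x2, x4, x5, x7, x8, x9, x11, x12, x13, x14}
… ∩ ⟦in front of x2⟧ = {x1, x2, x4, x5, x7, x8, x9, x11, x12, x13, x14} ∩ {x1, x2, x3, x6, x8, x9, x12, x13} = {x1, x2, x8, x9, x12, x13}
… ∩ ⟦quiet⟧ = {x1, x2, x8, x9, x12, x13} ∩ {x1, x2, x3, x5, x6, x8, x9, x10, x13, x14} = {x1, x2, x8, x9, x13}
⟦quiet poet in front of x2⟧ = {x1, x2, x8, x9, x13}; x9 ∈ this set.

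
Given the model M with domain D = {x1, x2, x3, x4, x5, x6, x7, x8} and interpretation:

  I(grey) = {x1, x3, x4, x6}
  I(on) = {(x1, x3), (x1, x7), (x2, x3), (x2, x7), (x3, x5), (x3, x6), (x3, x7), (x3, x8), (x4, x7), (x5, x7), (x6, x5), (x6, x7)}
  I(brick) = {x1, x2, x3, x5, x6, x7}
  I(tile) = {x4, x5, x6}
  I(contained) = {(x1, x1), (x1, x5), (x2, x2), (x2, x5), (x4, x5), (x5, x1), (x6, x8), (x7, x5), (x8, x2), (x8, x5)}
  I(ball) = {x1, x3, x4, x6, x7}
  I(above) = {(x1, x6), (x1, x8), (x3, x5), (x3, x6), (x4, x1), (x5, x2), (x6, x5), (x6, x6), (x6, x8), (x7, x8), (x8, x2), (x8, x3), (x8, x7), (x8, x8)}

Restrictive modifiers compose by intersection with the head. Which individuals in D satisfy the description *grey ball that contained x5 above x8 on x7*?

⟦that contained x5⟧ = {x : ⟨x, x5⟩ ∈ ⟦contained⟧} = {x1, x2, x4, x7, x8}
⟦above x8⟧ = {x : ⟨x, x8⟩ ∈ ⟦above⟧} = {x1, x6, x7, x8}
⟦on x7⟧ = {x : ⟨x, x7⟩ ∈ ⟦on⟧} = {x1, x2, x3, x4, x5, x6}
⟦ball⟧ = {x1, x3, x4, x6, x7}
… ∩ ⟦that contained x5⟧ = {x1, x3, x4, x6, x7} ∩ {x1, x2, x4, x7, x8} = {x1, x4, x7}
… ∩ ⟦above x8⟧ = {x1, x4, x7} ∩ {x1, x6, x7, x8} = {x1, x7}
… ∩ ⟦on x7⟧ = {x1, x7} ∩ {x1, x2, x3, x4, x5, x6} = {x1}
… ∩ ⟦grey⟧ = {x1} ∩ {x1, x3, x4, x6} = {x1}
So ⟦grey ball that contained x5 above x8 on x7⟧ = {x1}.

{x1}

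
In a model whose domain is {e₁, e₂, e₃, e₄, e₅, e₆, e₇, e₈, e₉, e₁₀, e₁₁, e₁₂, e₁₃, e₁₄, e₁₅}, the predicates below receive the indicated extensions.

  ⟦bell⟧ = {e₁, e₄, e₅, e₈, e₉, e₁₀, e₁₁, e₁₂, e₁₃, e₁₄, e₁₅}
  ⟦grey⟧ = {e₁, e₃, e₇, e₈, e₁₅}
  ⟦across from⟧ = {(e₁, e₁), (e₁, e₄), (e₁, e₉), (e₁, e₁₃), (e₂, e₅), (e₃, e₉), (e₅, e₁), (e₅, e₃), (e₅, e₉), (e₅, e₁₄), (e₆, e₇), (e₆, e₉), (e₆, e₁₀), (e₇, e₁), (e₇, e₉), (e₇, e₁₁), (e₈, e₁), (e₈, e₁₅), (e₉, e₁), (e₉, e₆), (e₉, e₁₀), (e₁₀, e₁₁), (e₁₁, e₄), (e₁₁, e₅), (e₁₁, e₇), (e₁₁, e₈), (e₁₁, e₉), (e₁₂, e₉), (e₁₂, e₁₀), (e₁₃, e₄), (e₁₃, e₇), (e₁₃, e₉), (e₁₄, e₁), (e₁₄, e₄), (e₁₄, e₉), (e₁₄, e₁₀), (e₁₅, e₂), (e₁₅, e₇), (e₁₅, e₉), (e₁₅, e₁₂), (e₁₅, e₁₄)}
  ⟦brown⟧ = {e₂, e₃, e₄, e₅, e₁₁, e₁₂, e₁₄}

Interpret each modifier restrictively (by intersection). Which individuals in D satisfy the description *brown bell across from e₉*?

{e₅, e₁₁, e₁₂, e₁₄}

⟦across from e₉⟧ = {x : ⟨x, e₉⟩ ∈ ⟦across from⟧} = {e₁, e₃, e₅, e₆, e₇, e₁₁, e₁₂, e₁₃, e₁₄, e₁₅}
⟦bell⟧ = {e₁, e₄, e₅, e₈, e₉, e₁₀, e₁₁, e₁₂, e₁₃, e₁₄, e₁₅}
… ∩ ⟦across from e₉⟧ = {e₁, e₄, e₅, e₈, e₉, e₁₀, e₁₁, e₁₂, e₁₃, e₁₄, e₁₅} ∩ {e₁, e₃, e₅, e₆, e₇, e₁₁, e₁₂, e₁₃, e₁₄, e₁₅} = {e₁, e₅, e₁₁, e₁₂, e₁₃, e₁₄, e₁₅}
… ∩ ⟦brown⟧ = {e₁, e₅, e₁₁, e₁₂, e₁₃, e₁₄, e₁₅} ∩ {e₂, e₃, e₄, e₅, e₁₁, e₁₂, e₁₄} = {e₅, e₁₁, e₁₂, e₁₄}
So ⟦brown bell across from e₉⟧ = {e₅, e₁₁, e₁₂, e₁₄}.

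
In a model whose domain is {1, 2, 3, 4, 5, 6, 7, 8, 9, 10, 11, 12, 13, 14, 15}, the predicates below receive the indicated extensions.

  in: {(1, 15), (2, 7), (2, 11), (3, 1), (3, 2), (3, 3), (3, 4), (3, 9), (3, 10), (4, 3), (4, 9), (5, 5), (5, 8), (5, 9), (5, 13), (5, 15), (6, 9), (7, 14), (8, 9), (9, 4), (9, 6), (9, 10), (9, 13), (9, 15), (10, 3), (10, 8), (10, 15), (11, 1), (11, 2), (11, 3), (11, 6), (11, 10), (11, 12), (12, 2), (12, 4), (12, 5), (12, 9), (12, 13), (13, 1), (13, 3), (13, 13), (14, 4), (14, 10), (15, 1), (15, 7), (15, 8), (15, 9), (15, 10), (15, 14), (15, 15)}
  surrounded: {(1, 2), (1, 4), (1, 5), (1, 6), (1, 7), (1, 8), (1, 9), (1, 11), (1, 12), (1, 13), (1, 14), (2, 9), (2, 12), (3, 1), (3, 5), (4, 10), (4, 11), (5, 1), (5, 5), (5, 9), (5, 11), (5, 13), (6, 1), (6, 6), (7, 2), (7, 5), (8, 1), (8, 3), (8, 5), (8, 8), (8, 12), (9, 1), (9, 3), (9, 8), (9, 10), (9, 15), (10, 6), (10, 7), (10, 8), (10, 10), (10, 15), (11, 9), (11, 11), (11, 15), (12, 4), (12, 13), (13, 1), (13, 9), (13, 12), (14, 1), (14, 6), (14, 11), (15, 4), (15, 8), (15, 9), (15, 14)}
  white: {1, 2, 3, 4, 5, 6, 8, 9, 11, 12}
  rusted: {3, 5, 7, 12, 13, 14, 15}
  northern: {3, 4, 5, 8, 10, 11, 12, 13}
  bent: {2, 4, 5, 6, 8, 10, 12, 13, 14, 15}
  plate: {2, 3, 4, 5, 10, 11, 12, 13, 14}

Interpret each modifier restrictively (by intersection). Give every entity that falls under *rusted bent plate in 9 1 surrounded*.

{5, 12}

⟦in 9⟧ = {x : ⟨x, 9⟩ ∈ ⟦in⟧} = {3, 4, 5, 6, 8, 12, 15}
⟦1 surrounded⟧ = {x : ⟨1, x⟩ ∈ ⟦surrounded⟧} = {2, 4, 5, 6, 7, 8, 9, 11, 12, 13, 14}
⟦plate⟧ = {2, 3, 4, 5, 10, 11, 12, 13, 14}
… ∩ ⟦in 9⟧ = {2, 3, 4, 5, 10, 11, 12, 13, 14} ∩ {3, 4, 5, 6, 8, 12, 15} = {3, 4, 5, 12}
… ∩ ⟦1 surrounded⟧ = {3, 4, 5, 12} ∩ {2, 4, 5, 6, 7, 8, 9, 11, 12, 13, 14} = {4, 5, 12}
… ∩ ⟦rusted⟧ = {4, 5, 12} ∩ {3, 5, 7, 12, 13, 14, 15} = {5, 12}
… ∩ ⟦bent⟧ = {5, 12} ∩ {2, 4, 5, 6, 8, 10, 12, 13, 14, 15} = {5, 12}
So ⟦rusted bent plate in 9 1 surrounded⟧ = {5, 12}.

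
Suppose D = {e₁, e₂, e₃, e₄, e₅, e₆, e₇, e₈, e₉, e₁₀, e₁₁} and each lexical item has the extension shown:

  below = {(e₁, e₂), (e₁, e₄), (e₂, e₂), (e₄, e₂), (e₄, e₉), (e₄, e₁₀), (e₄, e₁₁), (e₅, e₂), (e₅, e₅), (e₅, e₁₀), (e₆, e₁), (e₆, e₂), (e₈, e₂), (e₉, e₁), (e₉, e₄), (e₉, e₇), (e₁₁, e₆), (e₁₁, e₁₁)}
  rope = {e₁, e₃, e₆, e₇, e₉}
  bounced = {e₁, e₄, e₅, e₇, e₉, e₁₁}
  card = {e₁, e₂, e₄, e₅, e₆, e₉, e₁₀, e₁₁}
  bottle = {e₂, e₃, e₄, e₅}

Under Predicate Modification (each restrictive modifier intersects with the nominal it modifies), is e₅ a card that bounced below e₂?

yes

⟦that bounced⟧ = ⟦bounced⟧ = {e₁, e₄, e₅, e₇, e₉, e₁₁}
⟦below e₂⟧ = {x : ⟨x, e₂⟩ ∈ ⟦below⟧} = {e₁, e₂, e₄, e₅, e₆, e₈}
⟦card⟧ = {e₁, e₂, e₄, e₅, e₆, e₉, e₁₀, e₁₁}
… ∩ ⟦that bounced⟧ = {e₁, e₂, e₄, e₅, e₆, e₉, e₁₀, e₁₁} ∩ {e₁, e₄, e₅, e₇, e₉, e₁₁} = {e₁, e₄, e₅, e₉, e₁₁}
… ∩ ⟦below e₂⟧ = {e₁, e₄, e₅, e₉, e₁₁} ∩ {e₁, e₂, e₄, e₅, e₆, e₈} = {e₁, e₄, e₅}
⟦card that bounced below e₂⟧ = {e₁, e₄, e₅}; e₅ ∈ this set.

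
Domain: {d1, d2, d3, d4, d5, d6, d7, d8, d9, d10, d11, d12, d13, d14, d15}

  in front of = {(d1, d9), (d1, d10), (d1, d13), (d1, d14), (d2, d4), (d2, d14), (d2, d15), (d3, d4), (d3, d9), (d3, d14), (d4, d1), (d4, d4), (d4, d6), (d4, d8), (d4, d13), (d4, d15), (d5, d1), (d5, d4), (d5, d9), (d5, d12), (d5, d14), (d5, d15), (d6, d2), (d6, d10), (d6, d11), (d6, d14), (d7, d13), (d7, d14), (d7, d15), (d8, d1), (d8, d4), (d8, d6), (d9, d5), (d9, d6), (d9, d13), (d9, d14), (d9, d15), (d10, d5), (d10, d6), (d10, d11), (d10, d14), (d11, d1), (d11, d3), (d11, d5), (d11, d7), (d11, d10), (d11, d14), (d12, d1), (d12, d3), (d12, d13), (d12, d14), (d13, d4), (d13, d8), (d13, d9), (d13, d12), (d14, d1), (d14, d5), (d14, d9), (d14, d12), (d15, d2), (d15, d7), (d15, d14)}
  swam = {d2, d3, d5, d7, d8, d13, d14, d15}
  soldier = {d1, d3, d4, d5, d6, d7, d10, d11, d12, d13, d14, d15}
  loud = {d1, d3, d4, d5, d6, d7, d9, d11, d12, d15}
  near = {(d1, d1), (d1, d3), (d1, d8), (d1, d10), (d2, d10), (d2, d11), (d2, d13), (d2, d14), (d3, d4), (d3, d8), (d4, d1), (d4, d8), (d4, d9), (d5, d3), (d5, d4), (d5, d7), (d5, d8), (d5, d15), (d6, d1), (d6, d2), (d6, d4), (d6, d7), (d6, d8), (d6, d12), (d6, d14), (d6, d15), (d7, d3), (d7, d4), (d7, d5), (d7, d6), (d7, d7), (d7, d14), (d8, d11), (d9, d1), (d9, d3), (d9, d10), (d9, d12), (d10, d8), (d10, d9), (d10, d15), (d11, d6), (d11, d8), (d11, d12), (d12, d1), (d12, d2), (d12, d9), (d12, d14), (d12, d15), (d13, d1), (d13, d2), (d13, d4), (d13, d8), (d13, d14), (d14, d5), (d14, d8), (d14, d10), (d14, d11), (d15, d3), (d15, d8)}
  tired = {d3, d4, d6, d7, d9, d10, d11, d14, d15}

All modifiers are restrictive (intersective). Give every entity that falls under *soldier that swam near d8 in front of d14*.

⟦that swam⟧ = ⟦swam⟧ = {d2, d3, d5, d7, d8, d13, d14, d15}
⟦near d8⟧ = {x : ⟨x, d8⟩ ∈ ⟦near⟧} = {d1, d3, d4, d5, d6, d10, d11, d13, d14, d15}
⟦in front of d14⟧ = {x : ⟨x, d14⟩ ∈ ⟦in front of⟧} = {d1, d2, d3, d5, d6, d7, d9, d10, d11, d12, d15}
⟦soldier⟧ = {d1, d3, d4, d5, d6, d7, d10, d11, d12, d13, d14, d15}
… ∩ ⟦that swam⟧ = {d1, d3, d4, d5, d6, d7, d10, d11, d12, d13, d14, d15} ∩ {d2, d3, d5, d7, d8, d13, d14, d15} = {d3, d5, d7, d13, d14, d15}
… ∩ ⟦near d8⟧ = {d3, d5, d7, d13, d14, d15} ∩ {d1, d3, d4, d5, d6, d10, d11, d13, d14, d15} = {d3, d5, d13, d14, d15}
… ∩ ⟦in front of d14⟧ = {d3, d5, d13, d14, d15} ∩ {d1, d2, d3, d5, d6, d7, d9, d10, d11, d12, d15} = {d3, d5, d15}
So ⟦soldier that swam near d8 in front of d14⟧ = {d3, d5, d15}.

{d3, d5, d15}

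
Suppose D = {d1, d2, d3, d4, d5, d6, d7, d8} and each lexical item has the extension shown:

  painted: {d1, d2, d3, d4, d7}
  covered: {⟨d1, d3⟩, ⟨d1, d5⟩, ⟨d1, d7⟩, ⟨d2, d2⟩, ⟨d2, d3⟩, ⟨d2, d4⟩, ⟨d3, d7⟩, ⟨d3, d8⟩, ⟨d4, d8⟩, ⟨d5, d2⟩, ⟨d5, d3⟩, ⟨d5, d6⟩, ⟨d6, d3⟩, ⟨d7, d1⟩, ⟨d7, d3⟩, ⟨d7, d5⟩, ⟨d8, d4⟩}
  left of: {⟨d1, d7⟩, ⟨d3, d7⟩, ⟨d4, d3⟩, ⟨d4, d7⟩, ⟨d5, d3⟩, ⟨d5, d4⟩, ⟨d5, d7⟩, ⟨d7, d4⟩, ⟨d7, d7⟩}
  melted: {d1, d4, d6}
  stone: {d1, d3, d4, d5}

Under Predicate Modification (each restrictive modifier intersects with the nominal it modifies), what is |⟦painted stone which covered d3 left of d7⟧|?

1

⟦which covered d3⟧ = {x : ⟨x, d3⟩ ∈ ⟦covered⟧} = {d1, d2, d5, d6, d7}
⟦left of d7⟧ = {x : ⟨x, d7⟩ ∈ ⟦left of⟧} = {d1, d3, d4, d5, d7}
⟦stone⟧ = {d1, d3, d4, d5}
… ∩ ⟦which covered d3⟧ = {d1, d3, d4, d5} ∩ {d1, d2, d5, d6, d7} = {d1, d5}
… ∩ ⟦left of d7⟧ = {d1, d5} ∩ {d1, d3, d4, d5, d7} = {d1, d5}
… ∩ ⟦painted⟧ = {d1, d5} ∩ {d1, d2, d3, d4, d7} = {d1}
⟦painted stone which covered d3 left of d7⟧ = {d1}, so the cardinality is 1.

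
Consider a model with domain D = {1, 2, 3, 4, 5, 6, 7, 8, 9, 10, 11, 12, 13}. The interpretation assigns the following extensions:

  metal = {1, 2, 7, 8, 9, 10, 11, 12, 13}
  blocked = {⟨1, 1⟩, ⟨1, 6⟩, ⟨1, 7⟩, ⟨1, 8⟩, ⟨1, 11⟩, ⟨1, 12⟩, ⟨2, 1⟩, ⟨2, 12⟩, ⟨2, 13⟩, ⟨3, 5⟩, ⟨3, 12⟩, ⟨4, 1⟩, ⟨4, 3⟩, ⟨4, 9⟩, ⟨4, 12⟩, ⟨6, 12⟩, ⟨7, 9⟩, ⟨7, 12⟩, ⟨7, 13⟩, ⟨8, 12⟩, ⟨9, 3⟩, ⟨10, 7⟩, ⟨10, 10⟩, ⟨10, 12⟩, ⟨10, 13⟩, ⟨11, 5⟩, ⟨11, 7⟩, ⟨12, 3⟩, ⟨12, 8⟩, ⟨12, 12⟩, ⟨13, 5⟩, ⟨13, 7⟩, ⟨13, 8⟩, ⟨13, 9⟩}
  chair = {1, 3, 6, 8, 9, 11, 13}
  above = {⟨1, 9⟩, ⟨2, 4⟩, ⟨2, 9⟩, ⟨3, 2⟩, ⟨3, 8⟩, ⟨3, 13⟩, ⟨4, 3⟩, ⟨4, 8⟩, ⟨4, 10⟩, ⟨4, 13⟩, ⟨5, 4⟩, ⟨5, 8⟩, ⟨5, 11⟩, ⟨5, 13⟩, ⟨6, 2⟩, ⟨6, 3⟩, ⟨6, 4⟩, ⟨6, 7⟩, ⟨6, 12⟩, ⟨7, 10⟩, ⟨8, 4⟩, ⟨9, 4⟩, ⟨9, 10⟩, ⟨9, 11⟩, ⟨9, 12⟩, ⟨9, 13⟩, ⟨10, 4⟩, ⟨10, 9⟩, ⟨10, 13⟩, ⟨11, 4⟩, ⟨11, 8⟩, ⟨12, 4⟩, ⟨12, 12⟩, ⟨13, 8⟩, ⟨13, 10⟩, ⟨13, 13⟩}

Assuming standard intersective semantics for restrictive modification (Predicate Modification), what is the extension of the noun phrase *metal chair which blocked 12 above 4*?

⟦which blocked 12⟧ = {x : ⟨x, 12⟩ ∈ ⟦blocked⟧} = {1, 2, 3, 4, 6, 7, 8, 10, 12}
⟦above 4⟧ = {x : ⟨x, 4⟩ ∈ ⟦above⟧} = {2, 5, 6, 8, 9, 10, 11, 12}
⟦chair⟧ = {1, 3, 6, 8, 9, 11, 13}
… ∩ ⟦which blocked 12⟧ = {1, 3, 6, 8, 9, 11, 13} ∩ {1, 2, 3, 4, 6, 7, 8, 10, 12} = {1, 3, 6, 8}
… ∩ ⟦above 4⟧ = {1, 3, 6, 8} ∩ {2, 5, 6, 8, 9, 10, 11, 12} = {6, 8}
… ∩ ⟦metal⟧ = {6, 8} ∩ {1, 2, 7, 8, 9, 10, 11, 12, 13} = {8}
So ⟦metal chair which blocked 12 above 4⟧ = {8}.

{8}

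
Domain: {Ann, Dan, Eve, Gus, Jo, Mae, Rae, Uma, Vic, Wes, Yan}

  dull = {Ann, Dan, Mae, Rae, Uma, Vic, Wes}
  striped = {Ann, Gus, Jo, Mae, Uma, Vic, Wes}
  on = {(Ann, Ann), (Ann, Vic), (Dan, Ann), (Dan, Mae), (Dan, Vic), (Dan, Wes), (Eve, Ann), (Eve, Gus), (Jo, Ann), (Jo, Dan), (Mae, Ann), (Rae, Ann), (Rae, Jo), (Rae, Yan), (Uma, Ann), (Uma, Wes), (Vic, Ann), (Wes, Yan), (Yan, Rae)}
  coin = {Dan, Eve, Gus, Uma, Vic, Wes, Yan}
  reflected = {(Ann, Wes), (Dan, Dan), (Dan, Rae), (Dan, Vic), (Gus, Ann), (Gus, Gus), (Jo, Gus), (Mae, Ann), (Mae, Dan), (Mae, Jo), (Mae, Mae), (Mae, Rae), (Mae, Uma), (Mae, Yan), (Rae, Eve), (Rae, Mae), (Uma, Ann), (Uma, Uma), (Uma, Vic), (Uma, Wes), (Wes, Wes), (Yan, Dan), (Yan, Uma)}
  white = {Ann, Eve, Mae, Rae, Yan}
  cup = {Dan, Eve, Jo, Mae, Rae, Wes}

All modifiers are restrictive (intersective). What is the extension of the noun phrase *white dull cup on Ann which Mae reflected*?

⟦on Ann⟧ = {x : ⟨x, Ann⟩ ∈ ⟦on⟧} = {Ann, Dan, Eve, Jo, Mae, Rae, Uma, Vic}
⟦which Mae reflected⟧ = {x : ⟨Mae, x⟩ ∈ ⟦reflected⟧} = {Ann, Dan, Jo, Mae, Rae, Uma, Yan}
⟦cup⟧ = {Dan, Eve, Jo, Mae, Rae, Wes}
… ∩ ⟦on Ann⟧ = {Dan, Eve, Jo, Mae, Rae, Wes} ∩ {Ann, Dan, Eve, Jo, Mae, Rae, Uma, Vic} = {Dan, Eve, Jo, Mae, Rae}
… ∩ ⟦which Mae reflected⟧ = {Dan, Eve, Jo, Mae, Rae} ∩ {Ann, Dan, Jo, Mae, Rae, Uma, Yan} = {Dan, Jo, Mae, Rae}
… ∩ ⟦white⟧ = {Dan, Jo, Mae, Rae} ∩ {Ann, Eve, Mae, Rae, Yan} = {Mae, Rae}
… ∩ ⟦dull⟧ = {Mae, Rae} ∩ {Ann, Dan, Mae, Rae, Uma, Vic, Wes} = {Mae, Rae}
So ⟦white dull cup on Ann which Mae reflected⟧ = {Mae, Rae}.

{Mae, Rae}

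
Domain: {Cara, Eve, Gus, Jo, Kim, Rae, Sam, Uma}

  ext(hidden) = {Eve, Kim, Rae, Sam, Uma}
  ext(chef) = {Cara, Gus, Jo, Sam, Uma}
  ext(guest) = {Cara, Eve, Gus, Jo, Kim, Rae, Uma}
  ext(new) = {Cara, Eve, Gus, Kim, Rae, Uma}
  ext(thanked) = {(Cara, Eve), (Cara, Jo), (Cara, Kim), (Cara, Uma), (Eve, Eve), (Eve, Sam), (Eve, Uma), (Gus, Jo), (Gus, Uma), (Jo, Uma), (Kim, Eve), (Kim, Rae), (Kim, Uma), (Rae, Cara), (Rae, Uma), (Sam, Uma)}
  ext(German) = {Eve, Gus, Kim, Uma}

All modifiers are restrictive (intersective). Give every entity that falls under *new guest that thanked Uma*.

⟦that thanked Uma⟧ = {x : ⟨x, Uma⟩ ∈ ⟦thanked⟧} = {Cara, Eve, Gus, Jo, Kim, Rae, Sam}
⟦guest⟧ = {Cara, Eve, Gus, Jo, Kim, Rae, Uma}
… ∩ ⟦that thanked Uma⟧ = {Cara, Eve, Gus, Jo, Kim, Rae, Uma} ∩ {Cara, Eve, Gus, Jo, Kim, Rae, Sam} = {Cara, Eve, Gus, Jo, Kim, Rae}
… ∩ ⟦new⟧ = {Cara, Eve, Gus, Jo, Kim, Rae} ∩ {Cara, Eve, Gus, Kim, Rae, Uma} = {Cara, Eve, Gus, Kim, Rae}
So ⟦new guest that thanked Uma⟧ = {Cara, Eve, Gus, Kim, Rae}.

{Cara, Eve, Gus, Kim, Rae}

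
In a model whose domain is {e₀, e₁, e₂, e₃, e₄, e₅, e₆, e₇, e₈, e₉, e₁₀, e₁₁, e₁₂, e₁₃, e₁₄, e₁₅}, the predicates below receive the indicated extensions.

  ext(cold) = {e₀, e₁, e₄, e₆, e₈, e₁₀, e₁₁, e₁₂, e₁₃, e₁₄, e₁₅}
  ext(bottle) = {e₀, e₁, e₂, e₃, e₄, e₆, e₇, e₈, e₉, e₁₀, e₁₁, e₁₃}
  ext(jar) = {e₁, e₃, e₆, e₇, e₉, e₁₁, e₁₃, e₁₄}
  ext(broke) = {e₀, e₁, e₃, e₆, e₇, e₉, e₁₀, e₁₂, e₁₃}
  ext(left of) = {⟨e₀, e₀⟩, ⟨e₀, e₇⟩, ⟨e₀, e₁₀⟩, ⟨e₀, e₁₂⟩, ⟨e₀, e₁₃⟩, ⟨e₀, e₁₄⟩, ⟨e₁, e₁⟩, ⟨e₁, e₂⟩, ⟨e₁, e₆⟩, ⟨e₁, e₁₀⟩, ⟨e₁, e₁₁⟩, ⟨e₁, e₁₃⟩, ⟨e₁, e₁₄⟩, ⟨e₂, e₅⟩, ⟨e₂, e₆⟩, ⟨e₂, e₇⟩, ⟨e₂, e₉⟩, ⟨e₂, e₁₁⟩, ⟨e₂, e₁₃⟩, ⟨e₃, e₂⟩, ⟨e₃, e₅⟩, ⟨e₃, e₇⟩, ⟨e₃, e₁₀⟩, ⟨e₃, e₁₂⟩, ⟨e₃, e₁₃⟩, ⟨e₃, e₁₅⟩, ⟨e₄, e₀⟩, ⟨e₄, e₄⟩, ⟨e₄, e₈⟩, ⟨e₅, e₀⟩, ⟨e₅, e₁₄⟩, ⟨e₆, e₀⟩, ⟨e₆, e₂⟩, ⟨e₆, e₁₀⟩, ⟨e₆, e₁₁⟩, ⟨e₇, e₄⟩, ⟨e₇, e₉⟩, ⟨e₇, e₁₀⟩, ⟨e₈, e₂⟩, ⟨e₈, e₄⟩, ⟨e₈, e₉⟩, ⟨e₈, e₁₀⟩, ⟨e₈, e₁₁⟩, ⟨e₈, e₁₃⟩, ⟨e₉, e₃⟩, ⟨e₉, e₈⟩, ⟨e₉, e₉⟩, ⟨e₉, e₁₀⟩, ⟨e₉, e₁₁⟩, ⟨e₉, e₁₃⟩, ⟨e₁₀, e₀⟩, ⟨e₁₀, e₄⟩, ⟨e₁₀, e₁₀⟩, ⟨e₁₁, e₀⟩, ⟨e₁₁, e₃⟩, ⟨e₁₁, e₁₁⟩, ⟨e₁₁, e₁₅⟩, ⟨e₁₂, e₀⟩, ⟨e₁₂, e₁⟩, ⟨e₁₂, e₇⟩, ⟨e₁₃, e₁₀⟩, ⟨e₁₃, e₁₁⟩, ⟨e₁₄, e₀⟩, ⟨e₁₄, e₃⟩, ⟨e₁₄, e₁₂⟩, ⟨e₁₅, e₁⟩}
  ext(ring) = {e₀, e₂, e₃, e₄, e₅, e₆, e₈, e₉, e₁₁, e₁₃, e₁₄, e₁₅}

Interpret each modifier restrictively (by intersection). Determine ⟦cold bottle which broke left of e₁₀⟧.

{e₀, e₁, e₆, e₁₀, e₁₃}

⟦which broke⟧ = ⟦broke⟧ = {e₀, e₁, e₃, e₆, e₇, e₉, e₁₀, e₁₂, e₁₃}
⟦left of e₁₀⟧ = {x : ⟨x, e₁₀⟩ ∈ ⟦left of⟧} = {e₀, e₁, e₃, e₆, e₇, e₈, e₉, e₁₀, e₁₃}
⟦bottle⟧ = {e₀, e₁, e₂, e₃, e₄, e₆, e₇, e₈, e₉, e₁₀, e₁₁, e₁₃}
… ∩ ⟦which broke⟧ = {e₀, e₁, e₂, e₃, e₄, e₆, e₇, e₈, e₉, e₁₀, e₁₁, e₁₃} ∩ {e₀, e₁, e₃, e₆, e₇, e₉, e₁₀, e₁₂, e₁₃} = {e₀, e₁, e₃, e₆, e₇, e₉, e₁₀, e₁₃}
… ∩ ⟦left of e₁₀⟧ = {e₀, e₁, e₃, e₆, e₇, e₉, e₁₀, e₁₃} ∩ {e₀, e₁, e₃, e₆, e₇, e₈, e₉, e₁₀, e₁₃} = {e₀, e₁, e₃, e₆, e₇, e₉, e₁₀, e₁₃}
… ∩ ⟦cold⟧ = {e₀, e₁, e₃, e₆, e₇, e₉, e₁₀, e₁₃} ∩ {e₀, e₁, e₄, e₆, e₈, e₁₀, e₁₁, e₁₂, e₁₃, e₁₄, e₁₅} = {e₀, e₁, e₆, e₁₀, e₁₃}
So ⟦cold bottle which broke left of e₁₀⟧ = {e₀, e₁, e₆, e₁₀, e₁₃}.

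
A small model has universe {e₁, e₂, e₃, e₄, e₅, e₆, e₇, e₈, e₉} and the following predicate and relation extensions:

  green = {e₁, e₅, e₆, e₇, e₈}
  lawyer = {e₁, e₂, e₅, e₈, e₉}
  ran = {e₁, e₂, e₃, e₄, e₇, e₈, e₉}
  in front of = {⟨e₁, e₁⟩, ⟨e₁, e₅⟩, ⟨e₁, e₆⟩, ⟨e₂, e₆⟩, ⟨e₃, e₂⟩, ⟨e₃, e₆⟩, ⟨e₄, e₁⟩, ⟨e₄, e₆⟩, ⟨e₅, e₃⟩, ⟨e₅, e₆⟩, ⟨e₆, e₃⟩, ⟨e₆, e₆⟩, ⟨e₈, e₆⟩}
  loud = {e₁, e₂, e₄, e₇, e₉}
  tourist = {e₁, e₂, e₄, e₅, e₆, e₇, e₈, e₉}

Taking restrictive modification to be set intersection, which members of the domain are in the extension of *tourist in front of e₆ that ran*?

{e₁, e₂, e₄, e₈}

⟦in front of e₆⟧ = {x : ⟨x, e₆⟩ ∈ ⟦in front of⟧} = {e₁, e₂, e₃, e₄, e₅, e₆, e₈}
⟦that ran⟧ = ⟦ran⟧ = {e₁, e₂, e₃, e₄, e₇, e₈, e₉}
⟦tourist⟧ = {e₁, e₂, e₄, e₅, e₆, e₇, e₈, e₉}
… ∩ ⟦in front of e₆⟧ = {e₁, e₂, e₄, e₅, e₆, e₇, e₈, e₉} ∩ {e₁, e₂, e₃, e₄, e₅, e₆, e₈} = {e₁, e₂, e₄, e₅, e₆, e₈}
… ∩ ⟦that ran⟧ = {e₁, e₂, e₄, e₅, e₆, e₈} ∩ {e₁, e₂, e₃, e₄, e₇, e₈, e₉} = {e₁, e₂, e₄, e₈}
So ⟦tourist in front of e₆ that ran⟧ = {e₁, e₂, e₄, e₈}.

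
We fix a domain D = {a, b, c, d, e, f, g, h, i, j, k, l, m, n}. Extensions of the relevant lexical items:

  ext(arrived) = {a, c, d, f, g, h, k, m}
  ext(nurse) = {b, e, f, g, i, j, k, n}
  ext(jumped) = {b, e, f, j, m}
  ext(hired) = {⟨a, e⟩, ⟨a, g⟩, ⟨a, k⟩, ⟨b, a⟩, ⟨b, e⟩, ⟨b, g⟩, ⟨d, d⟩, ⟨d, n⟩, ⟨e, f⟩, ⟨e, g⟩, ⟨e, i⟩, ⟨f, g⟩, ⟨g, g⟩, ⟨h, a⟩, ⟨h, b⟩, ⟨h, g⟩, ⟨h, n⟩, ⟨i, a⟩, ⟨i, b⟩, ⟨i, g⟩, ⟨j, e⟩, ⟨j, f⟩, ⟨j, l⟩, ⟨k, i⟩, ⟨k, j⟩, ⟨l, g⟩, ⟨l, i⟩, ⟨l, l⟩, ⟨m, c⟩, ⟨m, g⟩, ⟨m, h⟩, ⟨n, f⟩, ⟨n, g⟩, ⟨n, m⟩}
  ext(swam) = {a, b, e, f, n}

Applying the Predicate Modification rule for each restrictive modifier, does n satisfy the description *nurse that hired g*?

yes

⟦that hired g⟧ = {x : ⟨x, g⟩ ∈ ⟦hired⟧} = {a, b, e, f, g, h, i, l, m, n}
⟦nurse⟧ = {b, e, f, g, i, j, k, n}
… ∩ ⟦that hired g⟧ = {b, e, f, g, i, j, k, n} ∩ {a, b, e, f, g, h, i, l, m, n} = {b, e, f, g, i, n}
⟦nurse that hired g⟧ = {b, e, f, g, i, n}; n ∈ this set.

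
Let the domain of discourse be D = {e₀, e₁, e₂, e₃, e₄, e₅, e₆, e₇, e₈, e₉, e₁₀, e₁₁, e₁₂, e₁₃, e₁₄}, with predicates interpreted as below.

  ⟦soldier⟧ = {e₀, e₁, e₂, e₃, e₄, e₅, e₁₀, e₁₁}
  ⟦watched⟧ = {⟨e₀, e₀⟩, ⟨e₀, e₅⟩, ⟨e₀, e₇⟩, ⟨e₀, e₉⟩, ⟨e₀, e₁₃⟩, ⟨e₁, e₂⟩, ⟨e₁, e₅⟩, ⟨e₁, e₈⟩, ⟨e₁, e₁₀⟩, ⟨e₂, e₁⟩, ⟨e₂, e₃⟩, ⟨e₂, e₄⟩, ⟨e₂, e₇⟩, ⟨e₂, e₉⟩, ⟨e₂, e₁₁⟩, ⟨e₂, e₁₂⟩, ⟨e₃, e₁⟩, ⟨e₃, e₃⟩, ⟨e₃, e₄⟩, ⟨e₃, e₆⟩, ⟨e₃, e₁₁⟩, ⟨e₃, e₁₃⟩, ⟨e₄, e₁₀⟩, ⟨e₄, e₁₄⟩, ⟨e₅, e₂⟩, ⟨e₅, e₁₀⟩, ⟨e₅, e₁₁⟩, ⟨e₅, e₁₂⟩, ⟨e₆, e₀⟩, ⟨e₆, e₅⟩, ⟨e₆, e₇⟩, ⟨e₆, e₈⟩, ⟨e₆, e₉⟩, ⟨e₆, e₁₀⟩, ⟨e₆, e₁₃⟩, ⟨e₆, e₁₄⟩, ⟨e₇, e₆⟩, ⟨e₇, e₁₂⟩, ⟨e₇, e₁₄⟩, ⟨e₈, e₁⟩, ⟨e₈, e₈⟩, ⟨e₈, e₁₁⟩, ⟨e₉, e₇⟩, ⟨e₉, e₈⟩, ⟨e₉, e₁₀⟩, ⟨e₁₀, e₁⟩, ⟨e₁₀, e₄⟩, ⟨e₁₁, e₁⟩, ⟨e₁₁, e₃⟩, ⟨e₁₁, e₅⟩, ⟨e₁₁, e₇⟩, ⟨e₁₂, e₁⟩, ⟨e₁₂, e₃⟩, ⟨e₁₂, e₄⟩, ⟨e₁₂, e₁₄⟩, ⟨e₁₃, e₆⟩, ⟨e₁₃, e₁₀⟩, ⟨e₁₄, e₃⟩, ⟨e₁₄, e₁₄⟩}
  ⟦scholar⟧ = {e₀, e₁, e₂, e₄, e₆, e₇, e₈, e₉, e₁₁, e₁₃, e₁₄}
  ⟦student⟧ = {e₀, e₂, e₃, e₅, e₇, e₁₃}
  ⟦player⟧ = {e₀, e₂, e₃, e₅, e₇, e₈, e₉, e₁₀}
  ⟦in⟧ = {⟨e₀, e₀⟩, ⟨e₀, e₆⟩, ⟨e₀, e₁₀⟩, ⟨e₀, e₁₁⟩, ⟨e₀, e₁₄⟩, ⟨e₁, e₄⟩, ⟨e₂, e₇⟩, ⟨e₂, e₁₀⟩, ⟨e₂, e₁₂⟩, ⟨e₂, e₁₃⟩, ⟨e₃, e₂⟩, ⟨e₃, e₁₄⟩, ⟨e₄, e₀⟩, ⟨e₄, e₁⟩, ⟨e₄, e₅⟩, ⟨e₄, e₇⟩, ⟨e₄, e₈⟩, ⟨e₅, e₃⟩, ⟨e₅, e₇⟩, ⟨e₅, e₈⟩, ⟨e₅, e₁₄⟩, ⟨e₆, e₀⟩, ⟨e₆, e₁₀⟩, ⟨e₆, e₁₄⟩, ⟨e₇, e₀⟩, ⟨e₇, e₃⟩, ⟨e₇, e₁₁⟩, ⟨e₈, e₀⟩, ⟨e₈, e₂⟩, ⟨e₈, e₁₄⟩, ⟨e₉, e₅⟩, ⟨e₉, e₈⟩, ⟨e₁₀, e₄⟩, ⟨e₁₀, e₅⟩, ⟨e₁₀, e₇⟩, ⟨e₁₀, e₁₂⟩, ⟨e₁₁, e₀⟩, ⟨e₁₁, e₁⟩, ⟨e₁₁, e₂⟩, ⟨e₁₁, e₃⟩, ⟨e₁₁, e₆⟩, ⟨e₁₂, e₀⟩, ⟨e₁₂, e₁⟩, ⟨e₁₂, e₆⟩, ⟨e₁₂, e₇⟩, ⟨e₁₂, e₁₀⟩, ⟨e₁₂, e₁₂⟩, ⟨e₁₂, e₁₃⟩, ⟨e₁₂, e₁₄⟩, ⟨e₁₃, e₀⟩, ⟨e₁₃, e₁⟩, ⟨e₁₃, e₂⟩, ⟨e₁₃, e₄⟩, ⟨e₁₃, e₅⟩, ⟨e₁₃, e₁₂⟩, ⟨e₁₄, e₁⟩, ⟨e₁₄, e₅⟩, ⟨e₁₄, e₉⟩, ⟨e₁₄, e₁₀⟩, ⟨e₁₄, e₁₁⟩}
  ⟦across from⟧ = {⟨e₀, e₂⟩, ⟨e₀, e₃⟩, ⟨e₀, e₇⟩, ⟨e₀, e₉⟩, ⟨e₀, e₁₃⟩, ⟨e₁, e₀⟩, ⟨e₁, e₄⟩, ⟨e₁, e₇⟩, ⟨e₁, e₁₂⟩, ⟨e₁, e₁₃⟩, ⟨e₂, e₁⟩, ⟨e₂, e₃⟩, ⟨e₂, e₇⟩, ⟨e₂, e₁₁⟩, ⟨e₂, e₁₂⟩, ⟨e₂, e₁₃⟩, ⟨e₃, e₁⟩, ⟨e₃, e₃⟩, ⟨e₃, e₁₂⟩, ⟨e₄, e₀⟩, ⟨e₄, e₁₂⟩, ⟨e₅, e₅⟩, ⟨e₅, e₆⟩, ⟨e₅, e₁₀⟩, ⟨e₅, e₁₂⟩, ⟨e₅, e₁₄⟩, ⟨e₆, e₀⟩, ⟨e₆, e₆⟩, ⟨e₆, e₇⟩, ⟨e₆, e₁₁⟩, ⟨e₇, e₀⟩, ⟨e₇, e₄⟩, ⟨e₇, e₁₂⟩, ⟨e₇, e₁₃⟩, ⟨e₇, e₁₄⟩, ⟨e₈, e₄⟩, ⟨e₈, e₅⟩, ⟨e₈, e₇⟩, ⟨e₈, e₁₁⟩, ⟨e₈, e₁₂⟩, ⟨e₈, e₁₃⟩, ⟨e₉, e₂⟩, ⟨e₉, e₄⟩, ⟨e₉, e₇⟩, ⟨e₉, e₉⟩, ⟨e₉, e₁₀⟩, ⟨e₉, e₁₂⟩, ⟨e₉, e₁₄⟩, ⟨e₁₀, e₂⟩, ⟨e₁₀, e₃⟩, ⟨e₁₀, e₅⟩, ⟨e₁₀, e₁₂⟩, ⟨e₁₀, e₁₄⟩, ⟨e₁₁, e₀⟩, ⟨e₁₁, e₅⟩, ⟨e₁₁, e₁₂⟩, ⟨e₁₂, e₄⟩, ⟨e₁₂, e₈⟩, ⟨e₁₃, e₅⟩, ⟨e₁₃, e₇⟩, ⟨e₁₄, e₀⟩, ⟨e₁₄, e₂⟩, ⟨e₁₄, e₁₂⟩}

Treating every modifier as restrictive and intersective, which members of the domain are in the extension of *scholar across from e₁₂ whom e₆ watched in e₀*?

{e₇, e₈}

⟦across from e₁₂⟧ = {x : ⟨x, e₁₂⟩ ∈ ⟦across from⟧} = {e₁, e₂, e₃, e₄, e₅, e₇, e₈, e₉, e₁₀, e₁₁, e₁₄}
⟦whom e₆ watched⟧ = {x : ⟨e₆, x⟩ ∈ ⟦watched⟧} = {e₀, e₅, e₇, e₈, e₉, e₁₀, e₁₃, e₁₄}
⟦in e₀⟧ = {x : ⟨x, e₀⟩ ∈ ⟦in⟧} = {e₀, e₄, e₆, e₇, e₈, e₁₁, e₁₂, e₁₃}
⟦scholar⟧ = {e₀, e₁, e₂, e₄, e₆, e₇, e₈, e₉, e₁₁, e₁₃, e₁₄}
… ∩ ⟦across from e₁₂⟧ = {e₀, e₁, e₂, e₄, e₆, e₇, e₈, e₉, e₁₁, e₁₃, e₁₄} ∩ {e₁, e₂, e₃, e₄, e₅, e₇, e₈, e₉, e₁₀, e₁₁, e₁₄} = {e₁, e₂, e₄, e₇, e₈, e₉, e₁₁, e₁₄}
… ∩ ⟦whom e₆ watched⟧ = {e₁, e₂, e₄, e₇, e₈, e₉, e₁₁, e₁₄} ∩ {e₀, e₅, e₇, e₈, e₉, e₁₀, e₁₃, e₁₄} = {e₇, e₈, e₉, e₁₄}
… ∩ ⟦in e₀⟧ = {e₇, e₈, e₉, e₁₄} ∩ {e₀, e₄, e₆, e₇, e₈, e₁₁, e₁₂, e₁₃} = {e₇, e₈}
So ⟦scholar across from e₁₂ whom e₆ watched in e₀⟧ = {e₇, e₈}.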